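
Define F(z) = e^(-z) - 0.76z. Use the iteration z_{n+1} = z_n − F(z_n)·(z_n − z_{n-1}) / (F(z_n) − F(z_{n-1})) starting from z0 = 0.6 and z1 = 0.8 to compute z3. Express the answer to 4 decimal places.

0.6719

F(0.6) = 0.092812, F(0.8) = -0.158671
z2 = 0.800000 − (-0.158671)·(0.800000 − 0.600000) / (-0.158671 − 0.092812) = 0.800000 − (-0.031734)/(-0.251483) = 0.673812
F(0.673812) = -0.002335
z3 = 0.673812 − (-0.002335)·(0.673812 − 0.800000) / (-0.002335 − (-0.158671)) = 0.673812 − (0.000295)/(0.156336) = 0.671927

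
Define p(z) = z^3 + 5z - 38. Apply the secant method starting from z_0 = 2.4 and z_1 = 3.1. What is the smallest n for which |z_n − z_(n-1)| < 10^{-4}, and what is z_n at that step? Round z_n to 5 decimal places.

p(2.4) = -12.1760000, p(3.1) = 7.2910000
z_2 = 3.1000000 − 7.2910000·(0.7000000)/(19.4670000) = 2.8378281;  |Δ| = 0.2621719
p(2.8378281) = -0.9570678
z_3 = 2.8378281 − (-0.9570678)·(-0.2621719)/(-8.2480678) = 2.8682493;  |Δ| = 0.0304212
p(2.8682493) = -0.0620841
z_4 = 2.8682493 − (-0.0620841)·(0.0304212)/(0.8949837) = 2.8703596;  |Δ| = 0.0021103
p(2.8703596) = 0.0005888
z_5 = 2.8703596 − 0.0005888·(0.0021103)/(0.0626728) = 2.8703398;  |Δ| = 0.0000198
|z_5 − z_4| = 0.0000198 < 10^{-4}

n = 5, z_n = 2.87034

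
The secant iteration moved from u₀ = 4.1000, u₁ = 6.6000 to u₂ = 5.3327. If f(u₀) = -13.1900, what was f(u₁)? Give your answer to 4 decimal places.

The secant line through (4.1000, -13.1900) and (6.6000, f(u₁)) crosses zero at u₂ = 5.3327.
So (4.1000, -13.1900), (6.6000, f(u₁)), (5.3327, 0) are collinear:
f(u₁) = -13.1900 · (6.6000 − 5.3327) / (4.1000 − 5.3327) = -13.1900 · (1.267300)/(-1.232700) = 13.560223

13.5602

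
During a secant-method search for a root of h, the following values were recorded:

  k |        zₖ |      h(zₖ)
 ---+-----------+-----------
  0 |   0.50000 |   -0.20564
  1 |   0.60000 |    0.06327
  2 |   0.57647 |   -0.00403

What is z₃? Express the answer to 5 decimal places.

z₃ = 0.57647 − (-0.00403)·(0.57647 − 0.60000) / (-0.00403 − 0.06327)
   = 0.57647 − (0.0000948)/(-0.0673000) = 0.5778790

0.57788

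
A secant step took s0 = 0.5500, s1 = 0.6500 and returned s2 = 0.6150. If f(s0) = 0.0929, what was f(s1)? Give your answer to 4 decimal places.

The secant line through (0.5500, 0.0929) and (0.6500, f(s1)) crosses zero at s2 = 0.6150.
So (0.5500, 0.0929), (0.6500, f(s1)), (0.6150, 0) are collinear:
f(s1) = 0.0929 · (0.6500 − 0.6150) / (0.5500 − 0.6150) = 0.0929 · (0.035000)/(-0.065000) = -0.050023

-0.0500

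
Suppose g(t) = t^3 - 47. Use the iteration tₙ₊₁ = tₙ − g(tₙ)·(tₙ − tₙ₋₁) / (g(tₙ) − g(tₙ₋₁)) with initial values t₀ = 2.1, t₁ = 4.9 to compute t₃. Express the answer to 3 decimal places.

3.444

g(2.1) = -37.73900, g(4.9) = 70.64900
t₂ = 4.90000 − 70.64900·(4.90000 − 2.10000) / (70.64900 − (-37.73900)) = 4.90000 − (197.81720)/(108.38800) = 3.07492
g(3.07492) = -17.92633
t₃ = 3.07492 − (-17.92633)·(3.07492 − 4.90000) / (-17.92633 − 70.64900) = 3.07492 − (32.71707)/(-88.57533) = 3.44429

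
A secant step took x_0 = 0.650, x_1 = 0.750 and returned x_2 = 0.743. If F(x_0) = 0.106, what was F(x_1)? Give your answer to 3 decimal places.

The secant line through (0.650, 0.106) and (0.750, F(x_1)) crosses zero at x_2 = 0.743.
So (0.650, 0.106), (0.750, F(x_1)), (0.743, 0) are collinear:
F(x_1) = 0.106 · (0.750 − 0.743) / (0.650 − 0.743) = 0.106 · (0.00700)/(-0.09300) = -0.00798

-0.008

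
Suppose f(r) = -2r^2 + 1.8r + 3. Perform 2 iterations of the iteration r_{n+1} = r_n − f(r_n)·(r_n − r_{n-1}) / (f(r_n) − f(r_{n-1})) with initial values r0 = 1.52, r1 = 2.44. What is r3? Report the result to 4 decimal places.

f(1.52) = 1.115200, f(2.44) = -4.515200
r2 = 2.440000 − (-4.515200)·(2.440000 − 1.520000) / (-4.515200 − 1.115200) = 2.440000 − (-4.153984)/(-5.630400) = 1.702222
f(1.702222) = 0.268879
r3 = 1.702222 − 0.268879·(1.702222 − 2.440000) / (0.268879 − (-4.515200)) = 1.702222 − (-0.198373)/(4.784079) = 1.743687

1.7437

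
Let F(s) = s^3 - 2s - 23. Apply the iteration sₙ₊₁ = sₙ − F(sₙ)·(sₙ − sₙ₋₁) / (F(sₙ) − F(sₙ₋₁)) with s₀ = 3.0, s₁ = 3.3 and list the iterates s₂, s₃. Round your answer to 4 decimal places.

F(3.0) = -2.000000, F(3.3) = 6.337000
s₂ = 3.300000 − 6.337000·(3.300000 − 3.000000) / (6.337000 − (-2.000000)) = 3.300000 − (1.901100)/(8.337000) = 3.071968
F(3.071968) = -0.153804
s₃ = 3.071968 − (-0.153804)·(3.071968 − 3.300000) / (-0.153804 − 6.337000) = 3.071968 − (0.035072)/(-6.490804) = 3.077372

3.0720, 3.0774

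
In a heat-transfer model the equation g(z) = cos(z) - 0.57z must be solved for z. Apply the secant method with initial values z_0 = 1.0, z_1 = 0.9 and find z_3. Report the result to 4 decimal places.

g(1.0) = -0.029698, g(0.9) = 0.108610
z_2 = 0.900000 − 0.108610·(0.900000 − 1.000000) / (0.108610 − (-0.029698)) = 0.900000 − (-0.010861)/(0.138308) = 0.978528
g(0.978528) = 0.000484
z_3 = 0.978528 − 0.000484·(0.978528 − 0.900000) / (0.000484 − 0.108610) = 0.978528 − (0.000038)/(-0.108126) = 0.978879

0.9789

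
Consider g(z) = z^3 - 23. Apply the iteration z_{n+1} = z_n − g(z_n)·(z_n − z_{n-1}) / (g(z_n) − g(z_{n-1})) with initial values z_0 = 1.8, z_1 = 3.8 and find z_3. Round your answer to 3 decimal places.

2.744

g(1.8) = -17.16800, g(3.8) = 31.87200
z_2 = 3.80000 − 31.87200·(3.80000 − 1.80000) / (31.87200 − (-17.16800)) = 3.80000 − (63.74400)/(49.04000) = 2.50016
g(2.50016) = -7.37194
z_3 = 2.50016 − (-7.37194)·(2.50016 − 3.80000) / (-7.37194 − 31.87200) = 2.50016 − (9.58232)/(-39.24394) = 2.74434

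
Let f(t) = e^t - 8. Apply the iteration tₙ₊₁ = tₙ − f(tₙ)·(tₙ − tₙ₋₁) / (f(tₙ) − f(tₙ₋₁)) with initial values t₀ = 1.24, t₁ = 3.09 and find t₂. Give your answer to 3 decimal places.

1.694

f(1.24) = -4.54439, f(3.09) = 13.97708
t₂ = 3.09000 − 13.97708·(3.09000 − 1.24000) / (13.97708 − (-4.54439)) = 3.09000 − (25.85759)/(18.52146) = 1.69391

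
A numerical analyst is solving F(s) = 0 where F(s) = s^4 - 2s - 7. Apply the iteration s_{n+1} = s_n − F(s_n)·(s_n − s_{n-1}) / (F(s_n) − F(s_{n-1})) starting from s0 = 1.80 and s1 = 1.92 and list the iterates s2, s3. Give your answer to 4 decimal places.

1.8043, 1.8047

F(1.80) = -0.102400, F(1.92) = 2.749545
s2 = 1.920000 − 2.749545·(1.920000 − 1.800000) / (2.749545 − (-0.102400)) = 1.920000 − (0.329945)/(2.851945) = 1.804309
F(1.804309) = -0.010144
s3 = 1.804309 − (-0.010144)·(1.804309 − 1.920000) / (-0.010144 − 2.749545) = 1.804309 − (0.001174)/(-2.759689) = 1.804734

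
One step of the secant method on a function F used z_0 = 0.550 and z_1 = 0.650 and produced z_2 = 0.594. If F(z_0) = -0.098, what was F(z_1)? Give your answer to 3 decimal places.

0.125

The secant line through (0.550, -0.098) and (0.650, F(z_1)) crosses zero at z_2 = 0.594.
So (0.550, -0.098), (0.650, F(z_1)), (0.594, 0) are collinear:
F(z_1) = -0.098 · (0.650 − 0.594) / (0.550 − 0.594) = -0.098 · (0.05600)/(-0.04400) = 0.12473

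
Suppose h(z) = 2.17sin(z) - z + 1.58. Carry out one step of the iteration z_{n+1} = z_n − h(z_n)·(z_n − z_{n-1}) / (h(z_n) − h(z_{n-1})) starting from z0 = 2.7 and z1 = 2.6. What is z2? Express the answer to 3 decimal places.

h(2.7) = -0.19259, h(2.6) = 0.09864
z2 = 2.60000 − 0.09864·(2.60000 − 2.70000) / (0.09864 − (-0.19259)) = 2.60000 − (-0.00986)/(0.29122) = 2.63387

2.634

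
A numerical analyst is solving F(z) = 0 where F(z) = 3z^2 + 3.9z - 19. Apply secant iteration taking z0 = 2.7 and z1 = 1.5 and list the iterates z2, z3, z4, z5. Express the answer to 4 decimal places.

F(2.7) = 13.400000, F(1.5) = -6.400000
z2 = 1.500000 − (-6.400000)·(1.500000 − 2.700000) / (-6.400000 − 13.400000) = 1.500000 − (7.680000)/(-19.800000) = 1.887879
F(1.887879) = -0.945014
z3 = 1.887879 − (-0.945014)·(1.887879 − 1.500000) / (-0.945014 − (-6.400000)) = 1.887879 − (-0.366551)/(5.454986) = 1.955074
F(1.955074) = 0.091737
z4 = 1.955074 − 0.091737·(1.955074 − 1.887879) / (0.091737 − (-0.945014)) = 1.955074 − (0.006164)/(1.036751) = 1.949129
F(1.949129) = -0.001093
z5 = 1.949129 − (-0.001093)·(1.949129 − 1.955074) / (-0.001093 − 0.091737) = 1.949129 − (0.000006)/(-0.092829) = 1.949199

1.8879, 1.9551, 1.9491, 1.9492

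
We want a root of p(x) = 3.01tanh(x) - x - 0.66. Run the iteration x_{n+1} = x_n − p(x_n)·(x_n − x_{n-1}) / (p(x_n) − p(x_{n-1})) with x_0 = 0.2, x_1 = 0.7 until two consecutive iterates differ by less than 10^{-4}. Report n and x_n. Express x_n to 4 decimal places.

n = 6, x_n = 0.3485

p(0.2) = -0.265900, p(0.7) = 0.459147
x_2 = 0.700000 − 0.459147·(0.500000)/(0.725047) = 0.383368;  |Δ| = 0.316632
p(0.383368) = 0.057174
x_3 = 0.383368 − 0.057174·(-0.316632)/(-0.401973) = 0.338332;  |Δ| = 0.045036
p(0.338332) = -0.017110
x_4 = 0.338332 − (-0.017110)·(-0.045036)/(-0.074284) = 0.348705;  |Δ| = 0.010373
p(0.348705) = 0.000327
x_5 = 0.348705 − 0.000327·(0.010373)/(0.017437) = 0.348510;  |Δ| = 0.000195
p(0.348510) = 0.000002
x_6 = 0.348510 − 0.000002·(-0.000195)/(-0.000325) = 0.348509;  |Δ| = 0.000001
|x_6 − x_5| = 0.000001 < 10^{-4}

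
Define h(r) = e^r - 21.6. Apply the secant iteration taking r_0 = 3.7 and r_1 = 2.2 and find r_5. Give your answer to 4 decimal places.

3.0713

h(3.7) = 18.847304, h(2.2) = -12.574987
r_2 = 2.200000 − (-12.574987)·(2.200000 − 3.700000) / (-12.574987 − 18.847304) = 2.200000 − (18.862480)/(-31.422291) = 2.800290
h(2.800290) = -5.150587
r_3 = 2.800290 − (-5.150587)·(2.800290 − 2.200000) / (-5.150587 − (-12.574987)) = 2.800290 − (-3.091845)/(7.424399) = 3.216734
h(3.216734) = 3.346501
r_4 = 3.216734 − 3.346501·(3.216734 − 2.800290) / (3.346501 − (-5.150587)) = 3.216734 − (1.393629)/(8.497088) = 3.052721
h(3.052721) = -0.427123
r_5 = 3.052721 − (-0.427123)·(3.052721 − 3.216734) / (-0.427123 − 3.346501) = 3.052721 − (0.070054)/(-3.773624) = 3.071285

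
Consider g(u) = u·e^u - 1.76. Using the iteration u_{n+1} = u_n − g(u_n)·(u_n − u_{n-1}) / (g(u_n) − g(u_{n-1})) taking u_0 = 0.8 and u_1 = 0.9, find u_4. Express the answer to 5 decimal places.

g(0.8) = 0.0204327, g(0.9) = 0.4536428
u_2 = 0.9000000 − 0.4536428·(0.9000000 − 0.8000000) / (0.4536428 − 0.0204327) = 0.9000000 − (0.0453643)/(0.4332101) = 0.7952834
g(0.7952834) = 0.0016074
u_3 = 0.7952834 − 0.0016074·(0.7952834 − 0.9000000) / (0.0016074 − 0.4536428) = 0.7952834 − (-0.0001683)/(-0.4520354) = 0.7949111
g(0.7949111) = 0.0001271
u_4 = 0.7949111 − 0.0001271·(0.7949111 − 0.7952834) / (0.0001271 − 0.0016074) = 0.7949111 − (0.0000000)/(-0.0014803) = 0.7948791

0.79488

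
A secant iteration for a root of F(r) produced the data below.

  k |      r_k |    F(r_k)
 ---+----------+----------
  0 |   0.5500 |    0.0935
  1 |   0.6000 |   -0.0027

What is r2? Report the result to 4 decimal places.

r2 = 0.6000 − (-0.0027)·(0.6000 − 0.5500) / (-0.0027 − 0.0935)
   = 0.6000 − (-0.000135)/(-0.096200) = 0.598597

0.5986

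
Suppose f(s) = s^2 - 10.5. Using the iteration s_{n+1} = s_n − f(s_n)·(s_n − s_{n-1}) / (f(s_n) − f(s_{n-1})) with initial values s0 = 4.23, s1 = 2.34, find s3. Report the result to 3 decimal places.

3.263

f(4.23) = 7.39290, f(2.34) = -5.02440
s2 = 2.34000 − (-5.02440)·(2.34000 − 4.23000) / (-5.02440 − 7.39290) = 2.34000 − (9.49612)/(-12.41730) = 3.10475
f(3.10475) = -0.86053
s3 = 3.10475 − (-0.86053)·(3.10475 − 2.34000) / (-0.86053 − (-5.02440)) = 3.10475 − (-0.65809)/(4.16387) = 3.26280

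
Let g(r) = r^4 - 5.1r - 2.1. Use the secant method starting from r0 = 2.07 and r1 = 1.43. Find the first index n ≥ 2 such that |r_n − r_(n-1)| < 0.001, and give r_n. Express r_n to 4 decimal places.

n = 6, r_n = 1.8411

g(2.07) = 5.703368, g(1.43) = -5.211384
r2 = 1.430000 − (-5.211384)·(-0.640000)/(-10.914752) = 1.735576;  |Δ| = 0.305576
g(1.735576) = -1.877945
r3 = 1.735576 − (-1.877945)·(0.305576)/(3.333439) = 1.907727;  |Δ| = 0.172151
g(1.907727) = 1.415985
r4 = 1.907727 − 1.415985·(0.172151)/(3.293929) = 1.833723;  |Δ| = 0.074004
g(1.833723) = -0.145309
r5 = 1.833723 − (-0.145309)·(-0.074004)/(-1.561293) = 1.840611;  |Δ| = 0.006887
g(1.840611) = -0.009603
r6 = 1.840611 − (-0.009603)·(0.006887)/(0.135705) = 1.841098;  |Δ| = 0.000487
|r6 − r5| = 0.000487 < 0.001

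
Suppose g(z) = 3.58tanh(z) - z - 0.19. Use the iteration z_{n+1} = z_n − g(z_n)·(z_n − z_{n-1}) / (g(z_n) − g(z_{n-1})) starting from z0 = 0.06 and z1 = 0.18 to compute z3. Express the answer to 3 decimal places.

0.074

g(0.06) = -0.03546, g(0.18) = 0.26753
z2 = 0.18000 − 0.26753·(0.18000 − 0.06000) / (0.26753 − (-0.03546)) = 0.18000 − (0.03210)/(0.30299) = 0.07404
g(0.07404) = 0.00055
z3 = 0.07404 − 0.00055·(0.07404 − 0.18000) / (0.00055 − 0.26753) = 0.07404 − (-0.00006)/(-0.26698) = 0.07383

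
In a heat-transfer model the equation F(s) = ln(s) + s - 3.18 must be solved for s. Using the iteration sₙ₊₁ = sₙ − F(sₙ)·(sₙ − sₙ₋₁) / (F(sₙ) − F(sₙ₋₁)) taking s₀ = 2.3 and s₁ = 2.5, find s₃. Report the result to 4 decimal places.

F(2.3) = -0.047091, F(2.5) = 0.236291
s₂ = 2.500000 − 0.236291·(2.500000 − 2.300000) / (0.236291 − (-0.047091)) = 2.500000 − (0.047258)/(0.283382) = 2.333235
F(2.333235) = 0.000491
s₃ = 2.333235 − 0.000491·(2.333235 − 2.500000) / (0.000491 − 0.236291) = 2.333235 − (-0.000082)/(-0.235800) = 2.332888

2.3329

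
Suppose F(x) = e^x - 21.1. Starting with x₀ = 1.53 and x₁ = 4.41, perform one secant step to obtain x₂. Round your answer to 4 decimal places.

F(1.53) = -16.481823, F(4.41) = 61.169464
x₂ = 4.410000 − 61.169464·(4.410000 − 1.530000) / (61.169464 − (-16.481823)) = 4.410000 − (176.168055)/(77.651287) = 2.141293

2.1413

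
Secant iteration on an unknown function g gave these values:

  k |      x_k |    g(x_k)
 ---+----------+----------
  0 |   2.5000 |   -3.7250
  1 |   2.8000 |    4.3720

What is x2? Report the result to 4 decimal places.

2.6380

x2 = 2.8000 − 4.3720·(2.8000 − 2.5000) / (4.3720 − (-3.7250))
   = 2.8000 − (1.311600)/(8.097000) = 2.638014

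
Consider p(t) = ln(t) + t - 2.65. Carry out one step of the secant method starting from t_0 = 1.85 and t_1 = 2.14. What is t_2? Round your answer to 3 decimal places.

1.973

p(1.85) = -0.18481, p(2.14) = 0.25081
t_2 = 2.14000 − 0.25081·(2.14000 − 1.85000) / (0.25081 − (-0.18481)) = 2.14000 − (0.07273)/(0.43562) = 1.97303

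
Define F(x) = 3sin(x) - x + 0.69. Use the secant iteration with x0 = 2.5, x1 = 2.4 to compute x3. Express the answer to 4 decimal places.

F(2.5) = -0.014584, F(2.4) = 0.316390
x2 = 2.400000 − 0.316390·(2.400000 − 2.500000) / (0.316390 − (-0.014584)) = 2.400000 − (-0.031639)/(0.330973) = 2.495594
F(2.495594) = 0.000395
x3 = 2.495594 − 0.000395·(2.495594 − 2.400000) / (0.000395 − 0.316390) = 2.495594 − (0.000038)/(-0.315994) = 2.495713

2.4957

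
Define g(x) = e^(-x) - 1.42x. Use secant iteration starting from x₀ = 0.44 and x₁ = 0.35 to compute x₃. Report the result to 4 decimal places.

0.4493

g(0.44) = 0.019236, g(0.35) = 0.207688
x₂ = 0.350000 − 0.207688·(0.350000 − 0.440000) / (0.207688 − 0.019236) = 0.350000 − (-0.018692)/(0.188452) = 0.449187
g(0.449187) = 0.000302
x₃ = 0.449187 − 0.000302·(0.449187 − 0.350000) / (0.000302 − 0.207688) = 0.449187 − (0.000030)/(-0.207387) = 0.449331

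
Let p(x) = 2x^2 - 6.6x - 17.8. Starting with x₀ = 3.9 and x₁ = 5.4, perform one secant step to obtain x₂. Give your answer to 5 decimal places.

p(3.9) = -13.1200000, p(5.4) = 4.8800000
x₂ = 5.4000000 − 4.8800000·(5.4000000 − 3.9000000) / (4.8800000 − (-13.1200000)) = 5.4000000 − (7.3200000)/(18.0000000) = 4.9933333

4.99333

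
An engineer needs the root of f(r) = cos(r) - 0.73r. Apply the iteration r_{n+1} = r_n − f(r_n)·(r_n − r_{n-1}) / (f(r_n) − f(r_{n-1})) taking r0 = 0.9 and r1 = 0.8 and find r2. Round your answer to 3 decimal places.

0.876

f(0.9) = -0.03539, f(0.8) = 0.11271
r2 = 0.80000 − 0.11271·(0.80000 − 0.90000) / (0.11271 − (-0.03539)) = 0.80000 − (-0.01127)/(0.14810) = 0.87610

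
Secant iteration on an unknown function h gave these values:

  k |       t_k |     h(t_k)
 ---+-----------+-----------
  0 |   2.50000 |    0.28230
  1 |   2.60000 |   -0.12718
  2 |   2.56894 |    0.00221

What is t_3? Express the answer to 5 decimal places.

t_3 = 2.56894 − 0.00221·(2.56894 − 2.60000) / (0.00221 − (-0.12718))
   = 2.56894 − (-0.0000686)/(0.1293900) = 2.5694705

2.56947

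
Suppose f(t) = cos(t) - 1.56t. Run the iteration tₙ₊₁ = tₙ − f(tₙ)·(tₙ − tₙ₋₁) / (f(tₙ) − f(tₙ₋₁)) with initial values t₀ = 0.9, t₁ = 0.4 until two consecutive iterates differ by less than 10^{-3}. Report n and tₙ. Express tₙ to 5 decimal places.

n = 4, tₙ = 0.54737

f(0.9) = -0.7823900, f(0.4) = 0.2970610
t₂ = 0.4000000 − 0.2970610·(-0.5000000)/(1.0794510) = 0.5375982;  |Δ| = 0.1375982
f(0.5375982) = 0.0202879
t₃ = 0.5375982 − 0.0202879·(0.1375982)/(-0.2767731) = 0.5476843;  |Δ| = 0.0100862
f(0.5476843) = -0.0006550
t₄ = 0.5476843 − (-0.0006550)·(0.0100862)/(-0.0209429) = 0.5473689;  |Δ| = 0.0003154
|t₄ − t₃| = 0.0003154 < 10^{-3}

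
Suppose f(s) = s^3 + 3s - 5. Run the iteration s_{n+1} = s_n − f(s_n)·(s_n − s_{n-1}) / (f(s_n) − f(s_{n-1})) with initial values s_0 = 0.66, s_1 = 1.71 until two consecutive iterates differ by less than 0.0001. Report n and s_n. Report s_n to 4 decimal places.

f(0.66) = -2.732504, f(1.71) = 5.130211
s_2 = 1.710000 − 5.130211·(1.050000)/(7.862715) = 1.024903;  |Δ| = 0.685097
f(1.024903) = -0.848705
s_3 = 1.024903 − (-0.848705)·(-0.685097)/(-5.978916) = 1.122152;  |Δ| = 0.097249
f(1.122152) = -0.220499
s_4 = 1.122152 − (-0.220499)·(0.097249)/(0.628206) = 1.156287;  |Δ| = 0.034134
f(1.156287) = 0.014814
s_5 = 1.156287 − 0.014814·(0.034134)/(0.235314) = 1.154138;  |Δ| = 0.002149
f(1.154138) = -0.000236
s_6 = 1.154138 − (-0.000236)·(-0.002149)/(-0.015050) = 1.154171;  |Δ| = 0.000034
|s_6 − s_5| = 0.000034 < 0.0001

n = 6, s_n = 1.1542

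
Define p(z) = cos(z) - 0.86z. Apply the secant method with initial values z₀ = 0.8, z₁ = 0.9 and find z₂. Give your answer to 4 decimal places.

p(0.8) = 0.008707, p(0.9) = -0.152390
z₂ = 0.900000 − (-0.152390)·(0.900000 − 0.800000) / (-0.152390 − 0.008707) = 0.900000 − (-0.015239)/(-0.161097) = 0.805405

0.8054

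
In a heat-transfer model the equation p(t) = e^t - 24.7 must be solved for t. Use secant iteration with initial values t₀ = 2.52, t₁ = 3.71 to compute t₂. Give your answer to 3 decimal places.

p(2.52) = -12.27140, p(3.71) = 16.15381
t₂ = 3.71000 − 16.15381·(3.71000 − 2.52000) / (16.15381 − (-12.27140)) = 3.71000 − (19.22303)/(28.42521) = 3.03373

3.034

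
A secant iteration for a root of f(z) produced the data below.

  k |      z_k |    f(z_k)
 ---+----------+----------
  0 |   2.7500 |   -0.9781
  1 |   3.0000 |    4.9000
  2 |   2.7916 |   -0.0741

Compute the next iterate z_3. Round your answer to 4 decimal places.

2.7947

z_3 = 2.7916 − (-0.0741)·(2.7916 − 3.0000) / (-0.0741 − 4.9000)
   = 2.7916 − (0.015442)/(-4.974100) = 2.794705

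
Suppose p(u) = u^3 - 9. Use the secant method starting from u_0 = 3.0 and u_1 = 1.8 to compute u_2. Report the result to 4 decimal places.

1.9796

p(3.0) = 18.000000, p(1.8) = -3.168000
u_2 = 1.800000 − (-3.168000)·(1.800000 − 3.000000) / (-3.168000 − 18.000000) = 1.800000 − (3.801600)/(-21.168000) = 1.979592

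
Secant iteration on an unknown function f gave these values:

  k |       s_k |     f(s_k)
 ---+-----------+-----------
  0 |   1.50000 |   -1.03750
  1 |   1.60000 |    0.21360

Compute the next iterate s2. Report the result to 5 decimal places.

1.58293

s2 = 1.60000 − 0.21360·(1.60000 − 1.50000) / (0.21360 − (-1.03750))
   = 1.60000 − (0.0213600)/(1.2511000) = 1.5829270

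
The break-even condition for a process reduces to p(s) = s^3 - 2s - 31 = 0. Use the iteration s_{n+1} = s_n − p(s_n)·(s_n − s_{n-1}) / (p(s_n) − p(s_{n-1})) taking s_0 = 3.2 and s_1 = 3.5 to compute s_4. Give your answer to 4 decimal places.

3.3533

p(3.2) = -4.632000, p(3.5) = 4.875000
s_2 = 3.500000 − 4.875000·(3.500000 − 3.200000) / (4.875000 − (-4.632000)) = 3.500000 − (1.462500)/(9.507000) = 3.346166
p(3.346166) = -0.225891
s_3 = 3.346166 − (-0.225891)·(3.346166 − 3.500000) / (-0.225891 − 4.875000) = 3.346166 − (0.034750)/(-5.100891) = 3.352978
p(3.352978) = -0.010215
s_4 = 3.352978 − (-0.010215)·(3.352978 − 3.346166) / (-0.010215 − (-0.225891)) = 3.352978 − (-0.000070)/(0.215676) = 3.353301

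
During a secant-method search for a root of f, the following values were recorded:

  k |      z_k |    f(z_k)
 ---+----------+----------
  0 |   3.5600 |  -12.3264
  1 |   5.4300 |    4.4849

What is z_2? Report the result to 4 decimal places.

4.9311

z_2 = 5.4300 − 4.4849·(5.4300 − 3.5600) / (4.4849 − (-12.3264))
   = 5.4300 − (8.386763)/(16.811300) = 4.931123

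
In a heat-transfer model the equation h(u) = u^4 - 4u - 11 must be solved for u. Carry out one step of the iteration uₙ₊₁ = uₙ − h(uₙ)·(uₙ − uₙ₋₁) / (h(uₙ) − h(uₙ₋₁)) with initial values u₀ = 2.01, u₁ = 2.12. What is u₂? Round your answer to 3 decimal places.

2.097

h(2.01) = -2.71759, h(2.12) = 0.71963
u₂ = 2.12000 − 0.71963·(2.12000 − 2.01000) / (0.71963 − (-2.71759)) = 2.12000 − (0.07916)/(3.43722) = 2.09697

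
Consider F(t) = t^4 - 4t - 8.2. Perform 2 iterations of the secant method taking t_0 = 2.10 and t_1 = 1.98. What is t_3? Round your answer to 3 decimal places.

2.007

F(2.10) = 2.84810, F(1.98) = -0.75046
t_2 = 1.98000 − (-0.75046)·(1.98000 − 2.10000) / (-0.75046 − 2.84810) = 1.98000 − (0.09006)/(-3.59856) = 2.00503
F(2.00503) = -0.05868
t_3 = 2.00503 − (-0.05868)·(2.00503 − 1.98000) / (-0.05868 − (-0.75046)) = 2.00503 − (-0.00147)/(0.69178) = 2.00715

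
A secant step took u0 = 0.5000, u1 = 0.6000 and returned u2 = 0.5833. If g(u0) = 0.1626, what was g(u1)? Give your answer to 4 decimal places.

-0.0326

The secant line through (0.5000, 0.1626) and (0.6000, g(u1)) crosses zero at u2 = 0.5833.
So (0.5000, 0.1626), (0.6000, g(u1)), (0.5833, 0) are collinear:
g(u1) = 0.1626 · (0.6000 − 0.5833) / (0.5000 − 0.5833) = 0.1626 · (0.016700)/(-0.083300) = -0.032598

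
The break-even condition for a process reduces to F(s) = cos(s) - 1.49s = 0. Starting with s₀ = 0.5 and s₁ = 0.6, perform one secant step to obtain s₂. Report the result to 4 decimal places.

0.5659

F(0.5) = 0.132583, F(0.6) = -0.068664
s₂ = 0.600000 − (-0.068664)·(0.600000 − 0.500000) / (-0.068664 − 0.132583) = 0.600000 − (-0.006866)/(-0.201247) = 0.565881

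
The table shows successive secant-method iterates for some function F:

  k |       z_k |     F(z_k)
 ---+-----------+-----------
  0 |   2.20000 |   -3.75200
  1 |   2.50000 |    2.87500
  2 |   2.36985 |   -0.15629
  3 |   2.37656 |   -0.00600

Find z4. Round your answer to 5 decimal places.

z4 = 2.37656 − (-0.00600)·(2.37656 − 2.36985) / (-0.00600 − (-0.15629))
   = 2.37656 − (-0.0000403)/(0.1502900) = 2.3768279

2.37683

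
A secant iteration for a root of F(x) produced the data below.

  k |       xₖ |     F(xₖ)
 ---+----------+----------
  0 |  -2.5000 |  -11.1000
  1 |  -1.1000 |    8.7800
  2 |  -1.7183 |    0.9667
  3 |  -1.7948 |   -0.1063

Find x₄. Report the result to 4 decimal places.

x₄ = -1.7948 − (-0.1063)·(-1.7948 − (-1.7183)) / (-0.1063 − 0.9667)
   = -1.7948 − (0.008132)/(-1.073000) = -1.787221

-1.7872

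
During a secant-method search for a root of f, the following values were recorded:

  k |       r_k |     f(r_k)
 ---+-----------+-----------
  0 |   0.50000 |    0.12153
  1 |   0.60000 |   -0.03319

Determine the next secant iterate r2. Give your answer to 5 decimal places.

r2 = 0.60000 − (-0.03319)·(0.60000 − 0.50000) / (-0.03319 − 0.12153)
   = 0.60000 − (-0.0033190)/(-0.1547200) = 0.5785483

0.57855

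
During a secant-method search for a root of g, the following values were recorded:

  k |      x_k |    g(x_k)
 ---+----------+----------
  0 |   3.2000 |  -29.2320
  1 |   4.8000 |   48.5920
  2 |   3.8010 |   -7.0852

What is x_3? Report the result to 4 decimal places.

x_3 = 3.8010 − (-7.0852)·(3.8010 − 4.8000) / (-7.0852 − 48.5920)
   = 3.8010 − (7.078115)/(-55.677200) = 3.928128

3.9281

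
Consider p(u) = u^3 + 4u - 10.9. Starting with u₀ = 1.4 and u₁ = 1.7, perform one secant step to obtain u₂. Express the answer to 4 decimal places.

1.6276

p(1.4) = -2.556000, p(1.7) = 0.813000
u₂ = 1.700000 − 0.813000·(1.700000 − 1.400000) / (0.813000 − (-2.556000)) = 1.700000 − (0.243900)/(3.369000) = 1.627605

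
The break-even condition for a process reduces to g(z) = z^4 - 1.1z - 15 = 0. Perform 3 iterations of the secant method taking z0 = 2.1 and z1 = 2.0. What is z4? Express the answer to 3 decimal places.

g(2.1) = 2.13810, g(2.0) = -1.20000
z2 = 2.00000 − (-1.20000)·(2.00000 − 2.10000) / (-1.20000 − 2.13810) = 2.00000 − (0.12000)/(-3.33810) = 2.03595
g(2.03595) = -0.05780
z3 = 2.03595 − (-0.05780)·(2.03595 − 2.00000) / (-0.05780 − (-1.20000)) = 2.03595 − (-0.00208)/(1.14220) = 2.03777
g(2.03777) = 0.00169
z4 = 2.03777 − 0.00169·(2.03777 − 2.03595) / (0.00169 − (-0.05780)) = 2.03777 − (0.00000)/(0.05949) = 2.03772

2.038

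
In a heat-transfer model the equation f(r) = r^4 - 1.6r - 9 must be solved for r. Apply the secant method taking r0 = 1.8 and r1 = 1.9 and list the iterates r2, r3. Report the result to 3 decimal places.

1.858, 1.860

f(1.8) = -1.38240, f(1.9) = 0.99210
r2 = 1.90000 − 0.99210·(1.90000 − 1.80000) / (0.99210 − (-1.38240)) = 1.90000 − (0.09921)/(2.37450) = 1.85822
f(1.85822) = -0.05010
r3 = 1.85822 − (-0.05010)·(1.85822 − 1.90000) / (-0.05010 − 0.99210) = 1.85822 − (0.00209)/(-1.04220) = 1.86023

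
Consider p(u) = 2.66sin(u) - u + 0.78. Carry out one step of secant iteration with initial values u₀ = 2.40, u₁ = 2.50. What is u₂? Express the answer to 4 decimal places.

p(2.40) = 0.176732, p(2.50) = -0.128064
u₂ = 2.500000 − (-0.128064)·(2.500000 − 2.400000) / (-0.128064 − 0.176732) = 2.500000 − (-0.012806)/(-0.304796) = 2.457984

2.4580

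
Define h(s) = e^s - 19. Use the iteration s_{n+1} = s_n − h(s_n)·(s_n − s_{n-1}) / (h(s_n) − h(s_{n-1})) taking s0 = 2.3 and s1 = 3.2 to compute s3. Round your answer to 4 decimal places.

2.9337

h(2.3) = -9.025818, h(3.2) = 5.532530
s2 = 3.200000 − 5.532530·(3.200000 − 2.300000) / (5.532530 − (-9.025818)) = 3.200000 − (4.979277)/(14.558348) = 2.857978
h(2.857978) = -1.573747
s3 = 2.857978 − (-1.573747)·(2.857978 − 3.200000) / (-1.573747 − 5.532530) = 2.857978 − (0.538256)/(-7.106277) = 2.933722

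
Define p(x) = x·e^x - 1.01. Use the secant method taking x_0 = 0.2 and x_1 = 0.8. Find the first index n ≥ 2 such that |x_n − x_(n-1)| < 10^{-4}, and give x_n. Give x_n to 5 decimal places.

n = 6, x_n = 0.57075

p(0.2) = -0.7657194, p(0.8) = 0.7704327
x_2 = 0.8000000 − 0.7704327·(0.6000000)/(1.5361522) = 0.4990795;  |Δ| = 0.3009205
p(0.4990795) = -0.1879140
x_3 = 0.4990795 − (-0.1879140)·(-0.3009205)/(-0.9583468) = 0.5580844;  |Δ| = 0.0590049
p(0.5580844) = -0.0348466
x_4 = 0.5580844 − (-0.0348466)·(0.0590049)/(0.1530674) = 0.5715173;  |Δ| = 0.0134328
p(0.5715173) = 0.0021296
x_5 = 0.5715173 − 0.0021296·(0.0134328)/(0.0369763) = 0.5707436;  |Δ| = 0.0007737
p(0.5707436) = -0.0000222
x_6 = 0.5707436 − (-0.0000222)·(-0.0007737)/(-0.0021518) = 0.5707516;  |Δ| = 0.0000080
|x_6 − x_5| = 0.0000080 < 10^{-4}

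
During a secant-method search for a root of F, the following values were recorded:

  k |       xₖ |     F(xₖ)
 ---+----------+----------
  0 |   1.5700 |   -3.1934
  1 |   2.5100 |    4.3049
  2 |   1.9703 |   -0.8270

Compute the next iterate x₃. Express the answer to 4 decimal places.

x₃ = 1.9703 − (-0.8270)·(1.9703 − 2.5100) / (-0.8270 − 4.3049)
   = 1.9703 − (0.446332)/(-5.131900) = 2.057272

2.0573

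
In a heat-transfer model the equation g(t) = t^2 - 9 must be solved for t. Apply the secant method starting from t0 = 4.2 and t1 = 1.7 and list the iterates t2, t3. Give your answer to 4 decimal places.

2.7356, 3.0775

g(4.2) = 8.640000, g(1.7) = -6.110000
t2 = 1.700000 − (-6.110000)·(1.700000 − 4.200000) / (-6.110000 − 8.640000) = 1.700000 − (15.275000)/(-14.750000) = 2.735593
g(2.735593) = -1.516530
t3 = 2.735593 − (-1.516530)·(2.735593 − 1.700000) / (-1.516530 − (-6.110000)) = 2.735593 − (-1.570508)/(4.593470) = 3.077493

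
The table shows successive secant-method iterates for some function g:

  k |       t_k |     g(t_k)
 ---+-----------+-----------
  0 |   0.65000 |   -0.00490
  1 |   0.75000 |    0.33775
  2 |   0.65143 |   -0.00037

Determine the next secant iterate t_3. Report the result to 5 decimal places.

0.65154

t_3 = 0.65143 − (-0.00037)·(0.65143 − 0.75000) / (-0.00037 − 0.33775)
   = 0.65143 − (0.0000365)/(-0.3381200) = 0.6515379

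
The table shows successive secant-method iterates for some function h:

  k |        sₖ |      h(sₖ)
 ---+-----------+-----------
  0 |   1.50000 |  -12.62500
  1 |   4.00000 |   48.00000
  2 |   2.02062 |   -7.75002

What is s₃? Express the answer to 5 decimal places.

2.29578

s₃ = 2.02062 − (-7.75002)·(2.02062 − 4.00000) / (-7.75002 − 48.00000)
   = 2.02062 − (15.3402346)/(-55.7500200) = 2.2957811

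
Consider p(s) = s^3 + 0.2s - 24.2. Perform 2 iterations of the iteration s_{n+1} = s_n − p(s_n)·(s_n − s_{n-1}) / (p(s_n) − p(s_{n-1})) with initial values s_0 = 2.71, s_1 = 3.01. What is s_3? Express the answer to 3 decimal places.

2.869

p(2.71) = -3.75549, p(3.01) = 3.67290
s_2 = 3.01000 − 3.67290·(3.01000 − 2.71000) / (3.67290 − (-3.75549)) = 3.01000 − (1.10187)/(7.42839) = 2.86167
p(2.86167) = -0.19306
s_3 = 2.86167 − (-0.19306)·(2.86167 − 3.01000) / (-0.19306 − 3.67290) = 2.86167 − (0.02864)/(-3.86596) = 2.86908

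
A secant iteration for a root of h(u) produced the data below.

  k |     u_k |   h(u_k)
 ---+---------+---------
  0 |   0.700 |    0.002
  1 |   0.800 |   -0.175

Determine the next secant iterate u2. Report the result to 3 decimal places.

0.701

u2 = 0.800 − (-0.175)·(0.800 − 0.700) / (-0.175 − 0.002)
   = 0.800 − (-0.01750)/(-0.17700) = 0.70113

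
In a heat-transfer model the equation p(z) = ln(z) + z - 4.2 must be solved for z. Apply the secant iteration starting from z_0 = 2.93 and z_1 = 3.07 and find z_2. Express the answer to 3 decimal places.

p(2.93) = -0.19500, p(3.07) = -0.00832
z_2 = 3.07000 − (-0.00832)·(3.07000 − 2.93000) / (-0.00832 − (-0.19500)) = 3.07000 − (-0.00117)/(0.18668) = 3.07624

3.076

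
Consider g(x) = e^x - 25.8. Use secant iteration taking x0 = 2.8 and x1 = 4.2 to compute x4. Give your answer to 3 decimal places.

g(2.8) = -9.35535, g(4.2) = 40.88633
x2 = 4.20000 − 40.88633·(4.20000 − 2.80000) / (40.88633 − (-9.35535)) = 4.20000 − (57.24086)/(50.24168) = 3.06069
g(3.06069) = -4.45773
x3 = 3.06069 − (-4.45773)·(3.06069 − 4.20000) / (-4.45773 − 40.88633) = 3.06069 − (5.07873)/(-45.34406) = 3.17269
g(3.17269) = -1.92829
x4 = 3.17269 − (-1.92829)·(3.17269 − 3.06069) / (-1.92829 − (-4.45773)) = 3.17269 − (-0.21598)/(2.52944) = 3.25808

3.258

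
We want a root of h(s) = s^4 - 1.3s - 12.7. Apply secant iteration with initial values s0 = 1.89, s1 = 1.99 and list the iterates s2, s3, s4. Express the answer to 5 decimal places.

h(1.89) = -2.3971016, h(1.99) = 0.3953920
s2 = 1.9900000 − 0.3953920·(1.9900000 − 1.8900000) / (0.3953920 − (-2.3971016)) = 1.9900000 − (0.0395392)/(2.7924936) = 1.9758409
h(1.9758409) = -0.0277890
s3 = 1.9758409 − (-0.0277890)·(1.9758409 − 1.9900000) / (-0.0277890 − 0.3953920) = 1.9758409 − (0.0003935)/(-0.4231810) = 1.9767707
h(1.9767707) = -0.0002896
s4 = 1.9767707 − (-0.0002896)·(1.9767707 − 1.9758409) / (-0.0002896 − (-0.0277890)) = 1.9767707 − (-0.0000003)/(0.0274994) = 1.9767805

1.97584, 1.97677, 1.97678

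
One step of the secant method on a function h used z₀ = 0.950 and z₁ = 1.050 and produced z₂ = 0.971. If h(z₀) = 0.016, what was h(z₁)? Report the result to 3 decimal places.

-0.060

The secant line through (0.950, 0.016) and (1.050, h(z₁)) crosses zero at z₂ = 0.971.
So (0.950, 0.016), (1.050, h(z₁)), (0.971, 0) are collinear:
h(z₁) = 0.016 · (1.050 − 0.971) / (0.950 − 0.971) = 0.016 · (0.07900)/(-0.02100) = -0.06019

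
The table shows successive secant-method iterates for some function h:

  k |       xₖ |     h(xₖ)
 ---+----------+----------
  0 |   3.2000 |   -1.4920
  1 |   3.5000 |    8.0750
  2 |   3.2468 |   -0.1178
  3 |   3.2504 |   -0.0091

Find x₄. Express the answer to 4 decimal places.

3.2507

x₄ = 3.2504 − (-0.0091)·(3.2504 − 3.2468) / (-0.0091 − (-0.1178))
   = 3.2504 − (-0.000033)/(0.108700) = 3.250701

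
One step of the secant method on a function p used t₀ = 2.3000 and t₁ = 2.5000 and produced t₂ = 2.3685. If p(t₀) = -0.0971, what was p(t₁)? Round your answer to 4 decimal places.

0.1864

The secant line through (2.3000, -0.0971) and (2.5000, p(t₁)) crosses zero at t₂ = 2.3685.
So (2.3000, -0.0971), (2.5000, p(t₁)), (2.3685, 0) are collinear:
p(t₁) = -0.0971 · (2.5000 − 2.3685) / (2.3000 − 2.3685) = -0.0971 · (0.131500)/(-0.068500) = 0.186404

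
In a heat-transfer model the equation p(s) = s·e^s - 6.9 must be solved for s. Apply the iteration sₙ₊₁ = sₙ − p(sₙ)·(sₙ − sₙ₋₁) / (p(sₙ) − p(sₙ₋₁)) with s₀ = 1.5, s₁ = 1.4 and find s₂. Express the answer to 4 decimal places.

p(1.5) = -0.177466, p(1.4) = -1.222720
s₂ = 1.400000 − (-1.222720)·(1.400000 − 1.500000) / (-1.222720 − (-0.177466)) = 1.400000 − (0.122272)/(-1.045254) = 1.516978

1.5170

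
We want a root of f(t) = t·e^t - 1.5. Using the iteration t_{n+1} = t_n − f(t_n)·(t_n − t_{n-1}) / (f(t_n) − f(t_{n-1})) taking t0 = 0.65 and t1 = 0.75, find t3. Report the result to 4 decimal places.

0.7258

f(0.65) = -0.254898, f(0.75) = 0.087750
t2 = 0.750000 − 0.087750·(0.750000 − 0.650000) / (0.087750 − (-0.254898)) = 0.750000 − (0.008775)/(0.342648) = 0.724391
f(0.724391) = -0.005239
t3 = 0.724391 − (-0.005239)·(0.724391 − 0.750000) / (-0.005239 − 0.087750) = 0.724391 − (0.000134)/(-0.092989) = 0.725834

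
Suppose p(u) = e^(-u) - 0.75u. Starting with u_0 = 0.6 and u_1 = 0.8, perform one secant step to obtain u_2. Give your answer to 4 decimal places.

0.6792

p(0.6) = 0.098812, p(0.8) = -0.150671
u_2 = 0.800000 − (-0.150671)·(0.800000 − 0.600000) / (-0.150671 − 0.098812) = 0.800000 − (-0.030134)/(-0.249483) = 0.679213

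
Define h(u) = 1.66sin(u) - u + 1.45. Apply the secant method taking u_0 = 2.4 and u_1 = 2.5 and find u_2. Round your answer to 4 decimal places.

h(2.4) = 0.171269, h(2.5) = -0.056536
u_2 = 2.500000 − (-0.056536)·(2.500000 − 2.400000) / (-0.056536 − 0.171269) = 2.500000 − (-0.005654)/(-0.227805) = 2.475182

2.4752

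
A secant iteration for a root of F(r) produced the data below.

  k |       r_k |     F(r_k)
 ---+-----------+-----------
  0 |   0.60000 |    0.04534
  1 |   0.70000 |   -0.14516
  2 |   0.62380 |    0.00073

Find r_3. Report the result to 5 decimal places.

r_3 = 0.62380 − 0.00073·(0.62380 − 0.70000) / (0.00073 − (-0.14516))
   = 0.62380 − (-0.0000556)/(0.1458900) = 0.6241813

0.62418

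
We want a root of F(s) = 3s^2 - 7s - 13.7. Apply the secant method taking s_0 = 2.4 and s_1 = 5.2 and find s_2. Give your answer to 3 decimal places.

F(2.4) = -13.22000, F(5.2) = 31.02000
s_2 = 5.20000 − 31.02000·(5.20000 − 2.40000) / (31.02000 − (-13.22000)) = 5.20000 − (86.85600)/(44.24000) = 3.23671

3.237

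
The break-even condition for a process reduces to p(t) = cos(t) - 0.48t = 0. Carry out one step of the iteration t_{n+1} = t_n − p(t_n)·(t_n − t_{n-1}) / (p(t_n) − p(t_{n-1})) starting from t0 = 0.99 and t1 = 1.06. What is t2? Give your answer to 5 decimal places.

p(0.99) = 0.0734899, p(1.06) = -0.0199279
t2 = 1.0600000 − (-0.0199279)·(1.0600000 − 0.9900000) / (-0.0199279 − 0.0734899) = 1.0600000 − (-0.0013950)/(-0.0934178) = 1.0450676

1.04507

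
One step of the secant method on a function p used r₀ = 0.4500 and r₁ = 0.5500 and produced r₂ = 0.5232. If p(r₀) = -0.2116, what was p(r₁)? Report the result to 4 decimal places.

0.0775

The secant line through (0.4500, -0.2116) and (0.5500, p(r₁)) crosses zero at r₂ = 0.5232.
So (0.4500, -0.2116), (0.5500, p(r₁)), (0.5232, 0) are collinear:
p(r₁) = -0.2116 · (0.5500 − 0.5232) / (0.4500 − 0.5232) = -0.2116 · (0.026800)/(-0.073200) = 0.077471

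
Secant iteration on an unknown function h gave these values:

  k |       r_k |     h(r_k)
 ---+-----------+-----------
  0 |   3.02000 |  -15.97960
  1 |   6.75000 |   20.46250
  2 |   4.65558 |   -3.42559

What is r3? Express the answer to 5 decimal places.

4.95592

r3 = 4.65558 − (-3.42559)·(4.65558 − 6.75000) / (-3.42559 − 20.46250)
   = 4.65558 − (7.1746242)/(-23.8880900) = 4.9559232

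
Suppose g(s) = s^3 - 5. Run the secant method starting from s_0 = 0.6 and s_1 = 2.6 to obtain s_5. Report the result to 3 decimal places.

1.693

g(0.6) = -4.78400, g(2.6) = 12.57600
s_2 = 2.60000 − 12.57600·(2.60000 − 0.60000) / (12.57600 − (-4.78400)) = 2.60000 − (25.15200)/(17.36000) = 1.15115
g(1.15115) = -3.47455
s_3 = 1.15115 − (-3.47455)·(1.15115 − 2.60000) / (-3.47455 − 12.57600) = 1.15115 − (5.03409)/(-16.05055) = 1.46479
g(1.46479) = -1.85712
s_4 = 1.46479 − (-1.85712)·(1.46479 − 1.15115) / (-1.85712 − (-3.47455)) = 1.46479 − (-0.58247)/(1.61743) = 1.82491
g(1.82491) = 1.07750
s_5 = 1.82491 − 1.07750·(1.82491 − 1.46479) / (1.07750 − (-1.85712)) = 1.82491 − (0.38803)/(2.93462) = 1.69269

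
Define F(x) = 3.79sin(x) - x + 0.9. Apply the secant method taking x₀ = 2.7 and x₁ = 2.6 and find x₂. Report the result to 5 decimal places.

F(2.7) = -0.1802303, F(2.6) = 0.2537502
x₂ = 2.6000000 − 0.2537502·(2.6000000 − 2.7000000) / (0.2537502 − (-0.1802303)) = 2.6000000 − (-0.0253750)/(0.4339805) = 2.6584704

2.65847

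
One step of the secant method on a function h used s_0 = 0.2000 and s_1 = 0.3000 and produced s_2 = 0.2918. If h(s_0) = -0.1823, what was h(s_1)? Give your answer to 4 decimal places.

0.0163

The secant line through (0.2000, -0.1823) and (0.3000, h(s_1)) crosses zero at s_2 = 0.2918.
So (0.2000, -0.1823), (0.3000, h(s_1)), (0.2918, 0) are collinear:
h(s_1) = -0.1823 · (0.3000 − 0.2918) / (0.2000 − 0.2918) = -0.1823 · (0.008200)/(-0.091800) = 0.016284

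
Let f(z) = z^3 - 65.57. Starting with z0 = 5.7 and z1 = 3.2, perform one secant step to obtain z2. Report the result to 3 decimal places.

f(5.7) = 119.62300, f(3.2) = -32.80200
z2 = 3.20000 − (-32.80200)·(3.20000 − 5.70000) / (-32.80200 − 119.62300) = 3.20000 − (82.00500)/(-152.42500) = 3.73800

3.738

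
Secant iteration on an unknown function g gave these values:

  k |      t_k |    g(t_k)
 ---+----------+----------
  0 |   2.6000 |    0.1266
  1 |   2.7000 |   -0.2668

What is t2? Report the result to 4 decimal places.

t2 = 2.7000 − (-0.2668)·(2.7000 − 2.6000) / (-0.2668 − 0.1266)
   = 2.7000 − (-0.026680)/(-0.393400) = 2.632181

2.6322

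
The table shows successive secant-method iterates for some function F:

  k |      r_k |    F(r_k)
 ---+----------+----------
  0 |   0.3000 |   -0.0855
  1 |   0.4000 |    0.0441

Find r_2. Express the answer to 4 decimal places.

r_2 = 0.4000 − 0.0441·(0.4000 − 0.3000) / (0.0441 − (-0.0855))
   = 0.4000 − (0.004410)/(0.129600) = 0.365972

0.3660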